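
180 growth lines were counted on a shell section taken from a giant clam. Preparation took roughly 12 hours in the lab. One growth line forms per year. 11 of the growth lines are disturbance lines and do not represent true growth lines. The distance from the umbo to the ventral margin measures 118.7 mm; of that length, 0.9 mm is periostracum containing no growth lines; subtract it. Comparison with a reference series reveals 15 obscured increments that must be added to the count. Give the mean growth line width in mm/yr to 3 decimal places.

0.640 mm/yr

Correcting the raw count gives 180 − 11 + 15 = 184 true growth lines.
Net length = 118.7 − 0.9 = 117.8 mm.
Mean rate = 117.8 mm / 184 years ≈ 0.640 mm/yr.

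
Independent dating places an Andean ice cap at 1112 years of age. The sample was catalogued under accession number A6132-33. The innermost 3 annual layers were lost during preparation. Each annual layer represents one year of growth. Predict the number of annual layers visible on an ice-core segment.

1109 annual layers

One annual layer per year gives 1112 annual layers over 1112 years.
1112 − 3 missed = 1109 annual layers expected in the prepared section.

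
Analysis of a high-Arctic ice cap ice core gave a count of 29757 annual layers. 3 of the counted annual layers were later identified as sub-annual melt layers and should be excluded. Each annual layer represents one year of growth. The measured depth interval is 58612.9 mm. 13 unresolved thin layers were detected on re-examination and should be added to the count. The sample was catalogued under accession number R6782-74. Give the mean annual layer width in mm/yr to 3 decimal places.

True annual layer count = 29757 − 3 + 13 = 29767.
Extension rate ≈ 58612.9 / 29767 = 1.969 mm/yr.

1.969 mm/yr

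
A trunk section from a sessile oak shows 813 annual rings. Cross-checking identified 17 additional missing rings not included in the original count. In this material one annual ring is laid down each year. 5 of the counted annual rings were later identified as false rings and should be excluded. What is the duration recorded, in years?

825 years

True annual ring count = 813 − 5 + 17 = 825.
At one annual ring per year, that is 825 years.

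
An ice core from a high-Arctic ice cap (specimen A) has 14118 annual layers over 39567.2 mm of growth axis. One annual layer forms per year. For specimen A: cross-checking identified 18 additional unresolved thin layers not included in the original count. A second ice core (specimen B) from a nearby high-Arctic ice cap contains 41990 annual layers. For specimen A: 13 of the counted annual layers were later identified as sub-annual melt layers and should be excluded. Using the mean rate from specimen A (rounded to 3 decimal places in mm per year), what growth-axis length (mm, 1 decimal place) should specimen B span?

117656.0 mm

Specimen A: true annual layer count = 14118 − 13 + 18 = 14123.
A: Extension rate ≈ 39567.2 / 14123 = 2.802 mm per year.
Length of B = 2.802 × 41990 = 117656.0 mm.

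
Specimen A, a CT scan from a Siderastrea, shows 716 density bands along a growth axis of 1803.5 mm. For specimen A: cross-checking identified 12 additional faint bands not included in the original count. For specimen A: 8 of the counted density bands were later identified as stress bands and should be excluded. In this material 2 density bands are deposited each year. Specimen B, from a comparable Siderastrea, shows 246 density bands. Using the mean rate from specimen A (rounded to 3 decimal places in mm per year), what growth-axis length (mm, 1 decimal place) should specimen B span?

616.2 mm

Specimen A: adjusted count: 716 − 8 + 12 = 720 density bands.
Specimen A: dividing by 2 density bands per year: 720 / 2 = 360 years.
A: Extension rate ≈ 1803.5 / 360 = 5.010 mm per year.
Specimen B: dividing by 2 density bands per year: 246 / 2 = 123 years. For B, 5.010 mm/year × 123 years = 616.2 mm.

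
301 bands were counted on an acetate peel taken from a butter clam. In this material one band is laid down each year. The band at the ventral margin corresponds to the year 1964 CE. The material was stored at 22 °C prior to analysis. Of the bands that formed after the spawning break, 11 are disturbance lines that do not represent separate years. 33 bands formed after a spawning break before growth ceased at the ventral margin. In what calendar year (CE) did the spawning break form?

33 bands formed after the spawning break.
33 − 11 false = 22 true bands after the spawning break.
Counting back 22 years from 1964 CE places the spawning break in 1964 − 22 = 1942 CE.

1942 CE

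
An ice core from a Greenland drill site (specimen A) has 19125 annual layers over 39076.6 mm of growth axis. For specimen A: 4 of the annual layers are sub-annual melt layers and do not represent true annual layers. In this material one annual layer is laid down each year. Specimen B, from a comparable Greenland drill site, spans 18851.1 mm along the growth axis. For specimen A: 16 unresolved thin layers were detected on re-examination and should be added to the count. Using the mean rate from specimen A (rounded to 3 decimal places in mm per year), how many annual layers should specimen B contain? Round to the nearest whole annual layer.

9232 annual layers

Specimen A: correcting the raw count gives 19125 − 4 + 16 = 19137 true annual layers.
A: Mean rate = 39076.6 mm / 19137 years ≈ 2.042 mm per year.
Specimen B: 18851.1 mm / 2.042 mm per year = 9231.68 years ≈ 9232 annual layers.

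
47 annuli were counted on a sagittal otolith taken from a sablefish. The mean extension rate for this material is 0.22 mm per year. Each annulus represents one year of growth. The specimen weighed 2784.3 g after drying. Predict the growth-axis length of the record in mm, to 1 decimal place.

10.3 mm

The record spans 47 years at 0.22 mm per year.
Length ≈ 0.22 × 47 = 10.3 mm.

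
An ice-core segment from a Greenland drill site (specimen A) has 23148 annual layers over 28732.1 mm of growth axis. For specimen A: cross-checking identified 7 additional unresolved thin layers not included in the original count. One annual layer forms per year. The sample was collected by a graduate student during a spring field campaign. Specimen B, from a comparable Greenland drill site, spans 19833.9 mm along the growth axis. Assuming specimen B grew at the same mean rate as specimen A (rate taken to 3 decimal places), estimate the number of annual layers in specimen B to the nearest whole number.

Specimen A: correcting the raw count gives 23148 + 7 = 23155 true annual layers.
A: 28732.1 mm over 23155 years gives 28732.1 / 23155 ≈ 1.241 mm/year.
For B, 19833.9 / 1.241 = 15982.19 years ≈ 15982 annual layers.

15982 annual layers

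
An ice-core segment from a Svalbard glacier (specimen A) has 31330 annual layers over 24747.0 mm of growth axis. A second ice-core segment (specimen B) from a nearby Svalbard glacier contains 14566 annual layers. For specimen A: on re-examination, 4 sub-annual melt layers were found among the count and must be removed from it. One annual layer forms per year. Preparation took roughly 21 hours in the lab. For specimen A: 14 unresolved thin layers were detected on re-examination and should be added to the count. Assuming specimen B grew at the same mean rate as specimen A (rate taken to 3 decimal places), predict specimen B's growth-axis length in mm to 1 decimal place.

11507.1 mm

Specimen A: true annual layer count = 31330 − 4 + 14 = 31340.
A: 24747.0 mm over 31340 years gives 24747.0 / 31340 ≈ 0.790 mm per year.
For B, 0.790 mm/year × 14566 years = 11507.1 mm.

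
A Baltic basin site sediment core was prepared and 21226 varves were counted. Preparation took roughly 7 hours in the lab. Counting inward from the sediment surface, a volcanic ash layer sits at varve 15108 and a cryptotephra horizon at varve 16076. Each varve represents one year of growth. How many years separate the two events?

968 years

The two markers are separated by 16076 − 15108 = 968 varves.
At one varve per year, 968 years elapsed between them.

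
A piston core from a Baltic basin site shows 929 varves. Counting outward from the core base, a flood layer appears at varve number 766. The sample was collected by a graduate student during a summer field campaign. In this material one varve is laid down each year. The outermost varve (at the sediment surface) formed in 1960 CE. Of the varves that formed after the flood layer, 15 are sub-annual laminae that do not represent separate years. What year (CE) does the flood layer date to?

Between varve 766 and the sediment surface there are 929 − 766 = 163 varves.
163 − 15 false = 148 true varves after the flood layer.
Counting back 148 years from 1960 CE places the flood layer in 1960 − 148 = 1812 CE.

1812 CE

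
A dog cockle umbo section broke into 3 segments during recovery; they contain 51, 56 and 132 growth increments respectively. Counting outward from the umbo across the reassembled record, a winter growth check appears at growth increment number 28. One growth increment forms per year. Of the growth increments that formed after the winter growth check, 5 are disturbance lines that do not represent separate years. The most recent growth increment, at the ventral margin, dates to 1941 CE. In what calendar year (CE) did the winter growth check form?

Total growth increments = 51 + 56 + 132 = 239.
Between growth increment 28 and the ventral margin there are 239 − 28 = 211 growth increments.
Excluding 5 false growth increments: 211 − 5 = 206.
1941 − 206 = 1735 CE.

1735 CE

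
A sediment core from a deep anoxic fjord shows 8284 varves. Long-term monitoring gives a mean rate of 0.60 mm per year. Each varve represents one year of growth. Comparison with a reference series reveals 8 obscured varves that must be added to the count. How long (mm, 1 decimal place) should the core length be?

Adjusted count: 8284 + 8 = 8292 varves.
Predicted length = 0.60 mm/year × 8292 years = 4975.2 mm.

4975.2 mm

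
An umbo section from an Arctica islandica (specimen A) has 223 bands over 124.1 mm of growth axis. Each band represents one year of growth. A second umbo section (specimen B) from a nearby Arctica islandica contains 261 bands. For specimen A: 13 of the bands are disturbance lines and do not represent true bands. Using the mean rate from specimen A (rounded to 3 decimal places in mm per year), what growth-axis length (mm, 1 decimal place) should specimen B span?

Specimen A: correcting the raw count gives 223 − 13 = 210 true bands.
A: 124.1 mm over 210 years gives 124.1 / 210 ≈ 0.591 mm per year.
Length of B = 0.591 × 261 = 154.3 mm.

154.3 mm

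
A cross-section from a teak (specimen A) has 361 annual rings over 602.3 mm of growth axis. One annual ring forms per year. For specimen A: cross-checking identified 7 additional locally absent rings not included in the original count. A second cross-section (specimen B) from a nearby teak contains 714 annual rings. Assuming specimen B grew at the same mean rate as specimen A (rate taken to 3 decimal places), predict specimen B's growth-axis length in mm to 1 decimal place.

1168.8 mm

Specimen A: after corrections the count is 361 + 7 = 368 annual rings.
A: Mean rate = 602.3 mm / 368 years ≈ 1.637 mm/yr.
B's length ≈ 1.637 × 714 = 1168.8 mm.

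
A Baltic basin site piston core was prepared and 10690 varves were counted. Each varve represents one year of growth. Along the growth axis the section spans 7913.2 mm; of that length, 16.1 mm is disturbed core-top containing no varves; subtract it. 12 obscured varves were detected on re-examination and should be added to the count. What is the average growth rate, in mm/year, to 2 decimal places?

0.74 mm/year

True varve count = 10690 + 12 = 10702.
Removing the 16.1 mm offcut leaves 7913.2 − 16.1 = 7897.1 mm.
7897.1 mm over 10702 years gives 7897.1 / 10702 ≈ 0.74 mm/year.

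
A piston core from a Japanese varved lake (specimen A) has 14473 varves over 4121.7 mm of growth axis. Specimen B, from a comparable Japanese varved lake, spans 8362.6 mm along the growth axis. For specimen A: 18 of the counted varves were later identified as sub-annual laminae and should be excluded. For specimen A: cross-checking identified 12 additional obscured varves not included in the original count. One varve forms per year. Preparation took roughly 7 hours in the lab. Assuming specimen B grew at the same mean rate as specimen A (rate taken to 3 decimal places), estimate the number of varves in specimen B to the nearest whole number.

29342 varves

Specimen A: true varve count = 14473 − 18 + 12 = 14467.
A: Extension rate ≈ 4121.7 / 14467 = 0.285 mm per year.
For B, 8362.6 / 0.285 = 29342.46 years ≈ 29342 varves.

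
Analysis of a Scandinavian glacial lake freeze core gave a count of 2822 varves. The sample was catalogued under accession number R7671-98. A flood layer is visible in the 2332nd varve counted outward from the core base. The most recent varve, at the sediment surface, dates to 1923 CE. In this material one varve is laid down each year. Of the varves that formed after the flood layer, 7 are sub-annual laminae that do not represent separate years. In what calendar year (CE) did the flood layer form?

1440 CE

The flood layer sits at varve 2332 from the core base, so 2822 − 2332 = 490 varves formed after it.
Removing the 7 false varves leaves 490 − 7 = 483 true varves beyond the flood layer.
1923 − 483 = 1440 CE.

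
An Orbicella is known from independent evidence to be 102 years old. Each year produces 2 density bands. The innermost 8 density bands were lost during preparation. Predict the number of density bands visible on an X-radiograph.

With 2 density bands per year, 102 years would produce 102 × 2 = 204 density bands.
Subtracting the 8 density bands not captured gives 204 − 8 = 196 density bands in the record.

196 density bands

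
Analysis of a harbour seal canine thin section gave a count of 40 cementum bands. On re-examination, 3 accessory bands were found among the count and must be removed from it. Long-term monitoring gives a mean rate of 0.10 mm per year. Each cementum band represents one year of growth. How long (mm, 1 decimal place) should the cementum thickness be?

True cementum band count = 40 − 3 = 37.
Length ≈ 0.10 × 37 = 3.7 mm.

3.7 mm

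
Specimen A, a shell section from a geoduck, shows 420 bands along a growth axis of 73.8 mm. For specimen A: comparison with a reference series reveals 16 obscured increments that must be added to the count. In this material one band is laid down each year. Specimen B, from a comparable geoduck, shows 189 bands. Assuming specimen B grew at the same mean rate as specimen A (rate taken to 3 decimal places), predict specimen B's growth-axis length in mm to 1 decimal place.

Specimen A: adjusted count: 420 + 16 = 436 bands.
A: Extension rate ≈ 73.8 / 436 = 0.169 mm per year.
B's length ≈ 0.169 × 189 = 31.9 mm.

31.9 mm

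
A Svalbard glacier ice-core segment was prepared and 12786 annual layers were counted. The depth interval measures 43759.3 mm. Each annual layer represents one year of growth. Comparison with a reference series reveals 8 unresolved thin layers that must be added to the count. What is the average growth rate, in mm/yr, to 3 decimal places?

Adjusted count: 12786 + 8 = 12794 annual layers.
Mean rate = 43759.3 mm / 12794 years ≈ 3.420 mm/yr.

3.420 mm/yr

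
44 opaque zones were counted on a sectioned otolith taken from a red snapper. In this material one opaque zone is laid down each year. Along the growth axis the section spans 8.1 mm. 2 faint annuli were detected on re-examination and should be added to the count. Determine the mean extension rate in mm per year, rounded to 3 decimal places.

Correcting the raw count gives 44 + 2 = 46 true opaque zones.
Extension rate ≈ 8.1 / 46 = 0.176 mm per year.

0.176 mm per year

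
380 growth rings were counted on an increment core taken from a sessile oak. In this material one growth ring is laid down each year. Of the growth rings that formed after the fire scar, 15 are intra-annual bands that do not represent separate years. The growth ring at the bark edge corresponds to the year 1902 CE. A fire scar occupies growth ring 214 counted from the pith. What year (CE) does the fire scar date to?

1751 CE

The fire scar sits at growth ring 214 from the pith, so 380 − 214 = 166 growth rings formed after it.
166 − 15 false = 151 true growth rings after the fire scar.
The growth ring at the bark edge is 1902 CE, so the fire scar dates to 1902 − 151 = 1751 CE.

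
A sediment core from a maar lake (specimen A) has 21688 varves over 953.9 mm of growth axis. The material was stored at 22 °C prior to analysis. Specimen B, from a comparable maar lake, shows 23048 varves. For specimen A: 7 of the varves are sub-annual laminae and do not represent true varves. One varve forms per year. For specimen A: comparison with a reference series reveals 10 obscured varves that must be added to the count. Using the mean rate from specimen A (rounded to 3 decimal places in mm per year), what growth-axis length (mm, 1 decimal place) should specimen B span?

1014.1 mm

Specimen A: correcting the raw count gives 21688 − 7 + 10 = 21691 true varves.
A: Mean rate = 953.9 mm / 21691 years ≈ 0.044 mm/yr.
For B, 0.044 mm/year × 23048 years = 1014.1 mm.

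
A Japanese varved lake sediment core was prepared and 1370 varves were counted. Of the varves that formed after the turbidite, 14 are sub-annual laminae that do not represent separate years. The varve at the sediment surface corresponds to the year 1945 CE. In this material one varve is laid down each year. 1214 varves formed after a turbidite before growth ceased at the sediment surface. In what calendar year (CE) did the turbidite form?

745 CE

There are 1214 varves younger than the turbidite.
1214 − 14 false = 1200 true varves after the turbidite.
1945 − 1200 = 745 CE.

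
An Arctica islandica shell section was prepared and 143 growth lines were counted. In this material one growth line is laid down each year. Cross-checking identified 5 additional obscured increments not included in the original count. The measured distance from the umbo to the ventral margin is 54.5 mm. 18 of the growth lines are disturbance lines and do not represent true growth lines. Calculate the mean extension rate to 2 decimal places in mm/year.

0.42 mm/year

After corrections the count is 143 − 18 + 5 = 130 growth lines.
54.5 mm over 130 years gives 54.5 / 130 ≈ 0.42 mm/year.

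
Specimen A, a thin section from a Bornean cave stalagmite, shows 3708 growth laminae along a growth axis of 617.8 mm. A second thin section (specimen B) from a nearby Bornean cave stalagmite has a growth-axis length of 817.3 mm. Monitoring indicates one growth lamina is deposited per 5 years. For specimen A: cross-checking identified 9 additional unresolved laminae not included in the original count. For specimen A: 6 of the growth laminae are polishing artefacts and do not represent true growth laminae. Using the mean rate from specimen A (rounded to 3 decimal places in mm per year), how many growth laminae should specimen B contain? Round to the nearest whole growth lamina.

Specimen A: adjusted count: 3708 − 6 + 9 = 3711 growth laminae.
Specimen A: at 5 years per growth lamina, 3711 × 5 = 18555 years.
A: Extension rate ≈ 617.8 / 18555 = 0.033 mm/year.
Specimen B: 817.3 mm / 0.033 mm per year = 24766.67 years; at 5 years per growth lamina that is 24766.67 / 5 ≈ 4953 growth laminae.

4953 growth laminae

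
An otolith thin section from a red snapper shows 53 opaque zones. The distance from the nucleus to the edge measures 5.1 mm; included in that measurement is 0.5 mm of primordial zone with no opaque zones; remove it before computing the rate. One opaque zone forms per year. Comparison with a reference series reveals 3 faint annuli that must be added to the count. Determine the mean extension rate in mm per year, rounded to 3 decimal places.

True opaque zone count = 53 + 3 = 56.
The growth record spans 5.1 − 0.5 = 4.6 mm.
Extension rate ≈ 4.6 / 56 = 0.082 mm per year.

0.082 mm per year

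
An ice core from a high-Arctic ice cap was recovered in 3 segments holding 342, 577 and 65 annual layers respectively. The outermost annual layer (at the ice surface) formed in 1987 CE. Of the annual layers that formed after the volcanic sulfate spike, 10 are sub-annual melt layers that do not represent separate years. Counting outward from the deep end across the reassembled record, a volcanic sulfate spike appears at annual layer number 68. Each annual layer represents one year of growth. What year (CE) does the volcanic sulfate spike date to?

Total annual layers = 342 + 577 + 65 = 984.
The volcanic sulfate spike sits at annual layer 68 from the deep end, so 984 − 68 = 916 annual layers formed after it.
Excluding 10 false annual layers: 916 − 10 = 906.
The annual layer at the ice surface is 1987 CE, so the volcanic sulfate spike dates to 1987 − 906 = 1081 CE.

1081 CE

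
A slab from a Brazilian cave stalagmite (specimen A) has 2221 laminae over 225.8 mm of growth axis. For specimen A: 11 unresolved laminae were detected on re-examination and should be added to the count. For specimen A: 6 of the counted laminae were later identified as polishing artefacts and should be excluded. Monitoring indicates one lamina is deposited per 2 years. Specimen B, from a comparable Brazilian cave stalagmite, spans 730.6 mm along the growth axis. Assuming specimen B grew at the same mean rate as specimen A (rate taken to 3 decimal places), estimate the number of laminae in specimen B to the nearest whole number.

Specimen A: adjusted count: 2221 − 6 + 11 = 2226 laminae.
Specimen A: multiplying by 2 years per lamina: 2226 × 2 = 4452 years.
A: Mean rate = 225.8 mm / 4452 years ≈ 0.051 mm per year.
For B, 730.6 / 0.051 = 14325.49 years; at 2 years per lamina that is 14325.49 / 2 ≈ 7163 laminae.

7163 laminae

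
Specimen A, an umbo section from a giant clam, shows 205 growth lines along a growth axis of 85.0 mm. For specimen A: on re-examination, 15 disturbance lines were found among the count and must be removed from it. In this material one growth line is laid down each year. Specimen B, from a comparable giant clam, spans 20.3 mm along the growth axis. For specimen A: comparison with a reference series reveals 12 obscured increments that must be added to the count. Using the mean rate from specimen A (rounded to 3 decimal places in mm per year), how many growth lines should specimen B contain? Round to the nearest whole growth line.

Specimen A: true growth line count = 205 − 15 + 12 = 202.
A: Extension rate ≈ 85.0 / 202 = 0.421 mm per year.
For B, 20.3 / 0.421 = 48.22 years ≈ 48 growth lines.

48 growth lines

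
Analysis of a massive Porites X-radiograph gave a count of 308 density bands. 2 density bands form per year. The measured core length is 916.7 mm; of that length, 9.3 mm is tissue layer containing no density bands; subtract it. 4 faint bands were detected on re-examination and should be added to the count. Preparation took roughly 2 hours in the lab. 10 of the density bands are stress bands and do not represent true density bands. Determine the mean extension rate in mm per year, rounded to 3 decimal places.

After corrections the count is 308 − 10 + 4 = 302 density bands.
302 density bands at 2 per year is 302 / 2 = 151 years.
Removing the 9.3 mm offcut leaves 916.7 − 9.3 = 907.4 mm.
Mean rate = 907.4 mm / 151 years ≈ 6.009 mm per year.

6.009 mm per year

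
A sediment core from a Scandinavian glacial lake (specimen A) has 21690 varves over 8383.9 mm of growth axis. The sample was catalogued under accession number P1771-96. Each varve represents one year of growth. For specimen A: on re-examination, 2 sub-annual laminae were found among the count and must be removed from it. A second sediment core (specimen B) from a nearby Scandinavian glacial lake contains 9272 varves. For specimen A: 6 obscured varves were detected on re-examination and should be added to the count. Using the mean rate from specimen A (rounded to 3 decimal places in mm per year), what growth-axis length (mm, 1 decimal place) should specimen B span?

3579.0 mm

Specimen A: after corrections the count is 21690 − 2 + 6 = 21694 varves.
A: 8383.9 mm over 21694 years gives 8383.9 / 21694 ≈ 0.386 mm per year.
B's length ≈ 0.386 × 9272 = 3579.0 mm.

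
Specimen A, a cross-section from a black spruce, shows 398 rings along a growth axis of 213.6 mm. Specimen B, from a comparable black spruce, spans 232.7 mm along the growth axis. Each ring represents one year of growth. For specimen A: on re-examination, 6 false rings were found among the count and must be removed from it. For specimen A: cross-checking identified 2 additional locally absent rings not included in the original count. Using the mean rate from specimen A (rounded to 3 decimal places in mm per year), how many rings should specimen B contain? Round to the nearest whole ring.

429 rings

Specimen A: true ring count = 398 − 6 + 2 = 394.
A: 213.6 mm over 394 years gives 213.6 / 394 ≈ 0.542 mm/yr.
B spans 232.7 / 0.542 = 429.34 years ≈ 429 rings.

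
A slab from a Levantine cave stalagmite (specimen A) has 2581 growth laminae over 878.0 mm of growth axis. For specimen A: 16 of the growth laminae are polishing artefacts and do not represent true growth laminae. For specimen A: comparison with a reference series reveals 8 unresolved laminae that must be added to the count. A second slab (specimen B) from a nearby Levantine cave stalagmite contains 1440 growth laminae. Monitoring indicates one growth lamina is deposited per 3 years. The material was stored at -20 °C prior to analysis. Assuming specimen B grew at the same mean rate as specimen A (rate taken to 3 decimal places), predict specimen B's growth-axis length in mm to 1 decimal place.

492.5 mm

Specimen A: correcting the raw count gives 2581 − 16 + 8 = 2573 true growth laminae.
Specimen A: multiplying by 3 years per growth lamina: 2573 × 3 = 7719 years.
A: Extension rate ≈ 878.0 / 7719 = 0.114 mm per year.
Specimen B: 1440 growth laminae at 3 years each span 1440 × 3 = 4320 years. Length of B = 0.114 × 4320 = 492.5 mm.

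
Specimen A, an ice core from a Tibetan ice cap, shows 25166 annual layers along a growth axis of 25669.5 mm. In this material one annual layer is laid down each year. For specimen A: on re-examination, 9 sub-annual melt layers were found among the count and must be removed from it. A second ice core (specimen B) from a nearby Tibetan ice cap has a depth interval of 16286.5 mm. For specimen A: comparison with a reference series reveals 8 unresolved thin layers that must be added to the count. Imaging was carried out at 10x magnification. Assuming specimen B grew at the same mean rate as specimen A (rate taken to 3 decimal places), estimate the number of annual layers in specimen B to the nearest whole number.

Specimen A: true annual layer count = 25166 − 9 + 8 = 25165.
A: Mean rate = 25669.5 mm / 25165 years ≈ 1.020 mm per year.
Specimen B: 16286.5 mm / 1.020 mm per year = 15967.16 years ≈ 15967 annual layers.

15967 annual layers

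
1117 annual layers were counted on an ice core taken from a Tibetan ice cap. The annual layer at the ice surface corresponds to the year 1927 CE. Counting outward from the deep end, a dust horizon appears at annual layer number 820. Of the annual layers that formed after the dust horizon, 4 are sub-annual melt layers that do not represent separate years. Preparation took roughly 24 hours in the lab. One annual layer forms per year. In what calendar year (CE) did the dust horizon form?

The dust horizon sits at annual layer 820 from the deep end, so 1117 − 820 = 297 annual layers formed after it.
297 − 4 false = 293 true annual layers after the dust horizon.
Counting back 293 years from 1927 CE places the dust horizon in 1927 − 293 = 1634 CE.

1634 CE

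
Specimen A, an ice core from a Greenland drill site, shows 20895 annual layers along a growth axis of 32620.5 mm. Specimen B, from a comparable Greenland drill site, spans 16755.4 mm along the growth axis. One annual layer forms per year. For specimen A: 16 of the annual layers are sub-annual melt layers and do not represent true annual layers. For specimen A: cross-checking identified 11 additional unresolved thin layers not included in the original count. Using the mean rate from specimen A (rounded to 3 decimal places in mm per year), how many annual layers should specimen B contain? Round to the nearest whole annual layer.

Specimen A: correcting the raw count gives 20895 − 16 + 11 = 20890 true annual layers.
A: Extension rate ≈ 32620.5 / 20890 = 1.562 mm/yr.
For B, 16755.4 / 1.562 = 10726.89 years ≈ 10727 annual layers.

10727 annual layers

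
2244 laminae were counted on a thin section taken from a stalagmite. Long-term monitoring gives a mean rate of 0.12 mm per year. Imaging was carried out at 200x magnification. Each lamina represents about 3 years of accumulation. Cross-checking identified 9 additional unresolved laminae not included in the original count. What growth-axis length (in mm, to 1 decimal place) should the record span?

811.1 mm

True lamina count = 2244 + 9 = 2253.
At 3 years per lamina, 2253 × 3 = 6759 years.
Predicted length = 0.12 mm/year × 6759 years = 811.1 mm.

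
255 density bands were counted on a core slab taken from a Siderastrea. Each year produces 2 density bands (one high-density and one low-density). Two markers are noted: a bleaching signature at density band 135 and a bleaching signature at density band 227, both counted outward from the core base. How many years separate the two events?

227 − 135 = 92 density bands lie between the two events.
Dividing by 2 density bands per year: 92 / 2 = 46 years.

46 years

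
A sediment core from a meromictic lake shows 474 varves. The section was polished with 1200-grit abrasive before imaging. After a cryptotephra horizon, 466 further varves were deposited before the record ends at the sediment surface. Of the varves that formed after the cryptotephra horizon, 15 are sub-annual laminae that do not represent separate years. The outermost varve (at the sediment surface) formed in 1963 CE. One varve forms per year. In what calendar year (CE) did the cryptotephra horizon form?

1512 CE

466 varves formed after the cryptotephra horizon.
Removing the 15 false varves leaves 466 − 15 = 451 true varves beyond the cryptotephra horizon.
The varve at the sediment surface is 1963 CE, so the cryptotephra horizon dates to 1963 − 451 = 1512 CE.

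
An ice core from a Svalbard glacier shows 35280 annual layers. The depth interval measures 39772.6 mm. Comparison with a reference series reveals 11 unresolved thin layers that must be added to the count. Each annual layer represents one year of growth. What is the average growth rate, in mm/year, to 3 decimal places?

1.127 mm/year

Adjusted count: 35280 + 11 = 35291 annual layers.
Mean rate = 39772.6 mm / 35291 years ≈ 1.127 mm/year.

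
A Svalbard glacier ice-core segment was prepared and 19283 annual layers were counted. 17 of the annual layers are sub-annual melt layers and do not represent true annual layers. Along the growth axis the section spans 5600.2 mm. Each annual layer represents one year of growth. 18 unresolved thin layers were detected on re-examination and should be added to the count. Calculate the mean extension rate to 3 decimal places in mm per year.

True annual layer count = 19283 − 17 + 18 = 19284.
Extension rate ≈ 5600.2 / 19284 = 0.290 mm per year.

0.290 mm per year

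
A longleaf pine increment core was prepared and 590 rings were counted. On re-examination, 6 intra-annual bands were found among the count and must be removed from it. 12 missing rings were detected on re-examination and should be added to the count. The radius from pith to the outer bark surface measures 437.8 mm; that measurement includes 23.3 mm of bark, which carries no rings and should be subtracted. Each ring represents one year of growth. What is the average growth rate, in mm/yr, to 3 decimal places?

Correcting the raw count gives 590 − 6 + 12 = 596 true rings.
The growth record spans 437.8 − 23.3 = 414.5 mm.
Extension rate ≈ 414.5 / 596 = 0.695 mm/yr.

0.695 mm/yr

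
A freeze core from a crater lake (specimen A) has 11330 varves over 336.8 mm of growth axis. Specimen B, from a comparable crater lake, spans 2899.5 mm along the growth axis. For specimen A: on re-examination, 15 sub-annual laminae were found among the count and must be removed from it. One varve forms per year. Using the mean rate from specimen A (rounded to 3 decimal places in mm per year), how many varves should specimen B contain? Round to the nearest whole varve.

Specimen A: true varve count = 11330 − 15 = 11315.
A: Mean rate = 336.8 mm / 11315 years ≈ 0.030 mm/yr.
Specimen B: 2899.5 mm / 0.030 mm per year = 96650.00 years ≈ 96650 varves.

96650 varves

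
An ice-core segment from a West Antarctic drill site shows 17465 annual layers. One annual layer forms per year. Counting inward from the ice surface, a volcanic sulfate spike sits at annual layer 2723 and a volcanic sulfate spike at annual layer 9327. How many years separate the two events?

6604 years

Separation: 9327 − 2723 = 6604 annual layers.
That is 6604 years at one annual layer per year.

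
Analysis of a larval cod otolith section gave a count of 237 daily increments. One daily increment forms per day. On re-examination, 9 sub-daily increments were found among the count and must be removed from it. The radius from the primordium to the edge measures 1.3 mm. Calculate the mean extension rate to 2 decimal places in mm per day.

True daily increment count = 237 − 9 = 228.
1.3 mm over 228 days gives 1.3 / 228 ≈ 0.01 mm per day.

0.01 mm per day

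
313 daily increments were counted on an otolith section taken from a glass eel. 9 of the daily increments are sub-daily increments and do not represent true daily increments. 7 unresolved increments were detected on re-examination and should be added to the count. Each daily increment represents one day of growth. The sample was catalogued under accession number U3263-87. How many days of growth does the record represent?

Correcting the raw count gives 313 − 9 + 7 = 311 true daily increments.
At one daily increment per day, that is 311 days.

311 d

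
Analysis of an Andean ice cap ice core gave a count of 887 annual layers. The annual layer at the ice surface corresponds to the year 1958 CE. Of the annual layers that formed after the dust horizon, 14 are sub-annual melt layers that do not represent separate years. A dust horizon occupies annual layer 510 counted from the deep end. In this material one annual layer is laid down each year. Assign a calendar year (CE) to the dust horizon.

Between annual layer 510 and the ice surface there are 887 − 510 = 377 annual layers.
Excluding 14 false annual layers: 377 − 14 = 363.
1958 − 363 = 1595 CE.

1595 CE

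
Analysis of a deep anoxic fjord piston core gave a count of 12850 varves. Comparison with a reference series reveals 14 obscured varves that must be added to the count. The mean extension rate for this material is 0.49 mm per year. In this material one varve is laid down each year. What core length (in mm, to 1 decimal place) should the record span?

6303.4 mm

Adjusted count: 12850 + 14 = 12864 varves.
Predicted length = 0.49 mm/year × 12864 years = 6303.4 mm.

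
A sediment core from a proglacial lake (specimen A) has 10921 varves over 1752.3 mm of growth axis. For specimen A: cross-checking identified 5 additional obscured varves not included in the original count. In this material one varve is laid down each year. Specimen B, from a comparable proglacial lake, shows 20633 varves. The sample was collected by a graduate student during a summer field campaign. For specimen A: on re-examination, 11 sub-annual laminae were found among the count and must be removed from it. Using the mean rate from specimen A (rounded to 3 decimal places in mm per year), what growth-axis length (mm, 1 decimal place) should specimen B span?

Specimen A: after corrections the count is 10921 − 11 + 5 = 10915 varves.
A: Mean rate = 1752.3 mm / 10915 years ≈ 0.161 mm per year.
Length of B = 0.161 × 20633 = 3321.9 mm.

3321.9 mm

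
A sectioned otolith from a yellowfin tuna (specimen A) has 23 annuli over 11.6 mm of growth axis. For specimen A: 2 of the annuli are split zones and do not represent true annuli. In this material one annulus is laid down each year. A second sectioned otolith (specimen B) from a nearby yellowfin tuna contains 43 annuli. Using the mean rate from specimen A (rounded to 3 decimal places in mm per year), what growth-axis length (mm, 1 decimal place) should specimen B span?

23.7 mm

Specimen A: correcting the raw count gives 23 − 2 = 21 true annuli.
A: 11.6 mm over 21 years gives 11.6 / 21 ≈ 0.552 mm/year.
For B, 0.552 mm/year × 43 years = 23.7 mm.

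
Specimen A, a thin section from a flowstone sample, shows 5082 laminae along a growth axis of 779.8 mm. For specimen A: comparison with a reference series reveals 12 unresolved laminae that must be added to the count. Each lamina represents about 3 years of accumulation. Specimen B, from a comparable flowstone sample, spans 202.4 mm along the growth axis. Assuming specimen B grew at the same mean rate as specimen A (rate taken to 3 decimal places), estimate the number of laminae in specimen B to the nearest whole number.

1323 laminae

Specimen A: adjusted count: 5082 + 12 = 5094 laminae.
Specimen A: 5094 laminae at 3 years each span 5094 × 3 = 15282 years.
A: Extension rate ≈ 779.8 / 15282 = 0.051 mm/year.
For B, 202.4 / 0.051 = 3968.63 years; at 3 years per lamina that is 3968.63 / 3 ≈ 1323 laminae.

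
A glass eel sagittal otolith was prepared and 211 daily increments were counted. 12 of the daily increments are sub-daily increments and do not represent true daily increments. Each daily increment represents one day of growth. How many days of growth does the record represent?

Correcting the raw count gives 211 − 12 = 199 true daily increments.
At one daily increment per day, that is 199 days.

199 d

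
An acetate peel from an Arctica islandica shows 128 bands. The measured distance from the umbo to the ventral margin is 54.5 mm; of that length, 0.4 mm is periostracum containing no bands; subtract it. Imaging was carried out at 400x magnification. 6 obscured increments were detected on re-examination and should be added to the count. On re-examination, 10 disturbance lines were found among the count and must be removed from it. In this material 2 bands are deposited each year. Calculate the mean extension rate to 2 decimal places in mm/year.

0.87 mm/year

Adjusted count: 128 − 10 + 6 = 124 bands.
124 bands at 2 per year is 124 / 2 = 62 years.
The growth record spans 54.5 − 0.4 = 54.1 mm.
Mean rate = 54.1 mm / 62 years ≈ 0.87 mm/year.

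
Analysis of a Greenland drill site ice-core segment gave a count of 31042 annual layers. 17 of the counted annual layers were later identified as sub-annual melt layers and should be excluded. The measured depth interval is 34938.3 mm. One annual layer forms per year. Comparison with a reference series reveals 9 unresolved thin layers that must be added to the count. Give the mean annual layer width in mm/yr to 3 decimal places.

True annual layer count = 31042 − 17 + 9 = 31034.
34938.3 mm over 31034 years gives 34938.3 / 31034 ≈ 1.126 mm/yr.

1.126 mm/yr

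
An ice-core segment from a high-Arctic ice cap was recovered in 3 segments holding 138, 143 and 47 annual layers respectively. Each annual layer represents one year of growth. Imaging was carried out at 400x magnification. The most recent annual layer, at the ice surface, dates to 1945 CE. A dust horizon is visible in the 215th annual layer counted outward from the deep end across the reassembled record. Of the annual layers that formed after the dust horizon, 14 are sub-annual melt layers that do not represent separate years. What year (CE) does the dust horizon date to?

1846 CE

Total annual layers = 138 + 143 + 47 = 328.
328 − 215 = 113 annual layers lie beyond the dust horizon toward the ice surface.
Removing the 14 false annual layers leaves 113 − 14 = 99 true annual layers beyond the dust horizon.
Counting back 99 years from 1945 CE places the dust horizon in 1945 − 99 = 1846 CE.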